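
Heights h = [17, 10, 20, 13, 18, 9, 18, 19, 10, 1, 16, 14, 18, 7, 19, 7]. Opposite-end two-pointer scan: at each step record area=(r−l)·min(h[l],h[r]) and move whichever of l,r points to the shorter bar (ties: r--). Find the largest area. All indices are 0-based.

max area = 238

l=0 r=15: min(17,7)*15=105 best=105 *, r--
l=0 r=14: min(17,19)*14=238 best=238 *, l++
l=1 r=14: min(10,19)*13=130 best=238, l++
l=2 r=14: min(20,19)*12=228 best=238, r--
l=2 r=13: min(20,7)*11=77 best=238, r--
l=2 r=12: min(20,18)*10=180 best=238, r--
l=2 r=11: min(20,14)*9=126 best=238, r--
l=2 r=10: min(20,16)*8=128 best=238, r--
l=2 r=9: min(20,1)*7=7 best=238, r--
l=2 r=8: min(20,10)*6=60 best=238, r--
l=2 r=7: min(20,19)*5=95 best=238, r--
l=2 r=6: min(20,18)*4=72 best=238, r--
l=2 r=5: min(20,9)*3=27 best=238, r--
l=2 r=4: min(20,18)*2=36 best=238, r--
l=2 r=3: min(20,13)*1=13 best=238, r--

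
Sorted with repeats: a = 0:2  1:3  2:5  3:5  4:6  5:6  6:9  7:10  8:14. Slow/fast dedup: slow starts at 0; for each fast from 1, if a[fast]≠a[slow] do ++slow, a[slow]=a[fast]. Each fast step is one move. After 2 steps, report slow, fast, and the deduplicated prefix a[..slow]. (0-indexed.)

slow=2, fast=3, prefix=[2, 3, 5]

(s=0,f=1) a[fast]=3≠a[slow]=2 write a[1]=3 → slow++,fast++
(s=1,f=2) a[fast]=5≠a[slow]=3 write a[2]=5 → slow++,fast++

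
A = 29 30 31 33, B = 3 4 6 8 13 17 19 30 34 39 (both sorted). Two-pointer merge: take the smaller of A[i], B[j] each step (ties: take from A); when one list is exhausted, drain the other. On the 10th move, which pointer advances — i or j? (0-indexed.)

j

[i=0,j=0] A[i]=29>B[j]=3 take 3 → j++
[i=0,j=1] A[i]=29>B[j]=4 take 4 → j++
[i=0,j=2] A[i]=29>B[j]=6 take 6 → j++
[i=0,j=3] A[i]=29>B[j]=8 take 8 → j++
[i=0,j=4] A[i]=29>B[j]=13 take 13 → j++
[i=0,j=5] A[i]=29>B[j]=17 take 17 → j++
[i=0,j=6] A[i]=29>B[j]=19 take 19 → j++
[i=0,j=7] A[i]=29<=B[j]=30 take 29 → i++
[i=1,j=7] A[i]=30<=B[j]=30 take 30 → i++
[i=2,j=7] A[i]=31>B[j]=30 take 30 → j++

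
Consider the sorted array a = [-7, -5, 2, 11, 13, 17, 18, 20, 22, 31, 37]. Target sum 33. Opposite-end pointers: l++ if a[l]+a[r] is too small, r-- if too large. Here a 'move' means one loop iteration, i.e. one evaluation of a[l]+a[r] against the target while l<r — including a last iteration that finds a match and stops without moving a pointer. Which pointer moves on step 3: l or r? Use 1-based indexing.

r

[1,11] -7+37=30 <33 → l++
[2,11] -5+37=32 <33 → l++
[3,11] 2+37=39 >33 → r--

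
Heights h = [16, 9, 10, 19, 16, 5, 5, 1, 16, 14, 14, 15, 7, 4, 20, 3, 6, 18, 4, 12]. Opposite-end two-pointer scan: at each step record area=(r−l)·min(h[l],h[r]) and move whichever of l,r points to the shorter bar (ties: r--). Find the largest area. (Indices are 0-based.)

max area = 272

[0,19] min(16,12)*19=228 best=228 * → r--
[0,18] min(16,4)*18=72 best=228 → r--
[0,17] min(16,18)*17=272 best=272 * → l++
[1,17] min(9,18)*16=144 best=272 → l++
[2,17] min(10,18)*15=150 best=272 → l++
[3,17] min(19,18)*14=252 best=272 → r--
[3,16] min(19,6)*13=78 best=272 → r--
[3,15] min(19,3)*12=36 best=272 → r--
[3,14] min(19,20)*11=209 best=272 → l++
[4,14] min(16,20)*10=160 best=272 → l++
[5,14] min(5,20)*9=45 best=272 → l++
[6,14] min(5,20)*8=40 best=272 → l++
[7,14] min(1,20)*7=7 best=272 → l++
[8,14] min(16,20)*6=96 best=272 → l++
[9,14] min(14,20)*5=70 best=272 → l++
[10,14] min(14,20)*4=56 best=272 → l++
[11,14] min(15,20)*3=45 best=272 → l++
[12,14] min(7,20)*2=14 best=272 → l++
[13,14] min(4,20)*1=4 best=272 → l++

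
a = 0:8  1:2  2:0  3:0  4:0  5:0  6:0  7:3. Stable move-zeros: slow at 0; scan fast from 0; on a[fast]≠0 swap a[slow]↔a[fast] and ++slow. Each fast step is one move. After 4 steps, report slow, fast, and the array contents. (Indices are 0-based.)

slow=2, fast=4, a=[8, 2, 0, 0, 0, 0, 0, 3]

(s=0,f=0) a[fast]=8≠0 swap→a[0]=8 → slow++,fast++
(s=1,f=1) a[fast]=2≠0 swap→a[1]=2 → slow++,fast++
(s=2,f=2) a[fast]=0 → fast++
(s=2,f=3) a[fast]=0 → fast++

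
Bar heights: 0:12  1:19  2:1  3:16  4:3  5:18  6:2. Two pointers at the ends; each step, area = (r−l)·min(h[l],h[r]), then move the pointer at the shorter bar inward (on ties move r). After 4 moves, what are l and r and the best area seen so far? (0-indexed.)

l=1, r=3, best area=72

l=0 r=6: min(12,2)*6=12 best=12 *, r--
l=0 r=5: min(12,18)*5=60 best=60 *, l++
l=1 r=5: min(19,18)*4=72 best=72 *, r--
l=1 r=4: min(19,3)*3=9 best=72, r--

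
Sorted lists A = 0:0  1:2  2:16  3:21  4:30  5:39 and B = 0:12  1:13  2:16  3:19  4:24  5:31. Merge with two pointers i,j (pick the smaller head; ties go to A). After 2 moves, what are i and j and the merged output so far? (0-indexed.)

i=0 j=0: A[i]=0<=B[j]=12 take 0, i++
i=1 j=0: A[i]=2<=B[j]=12 take 2, i++

i=2, j=0, merged so far=[0, 2]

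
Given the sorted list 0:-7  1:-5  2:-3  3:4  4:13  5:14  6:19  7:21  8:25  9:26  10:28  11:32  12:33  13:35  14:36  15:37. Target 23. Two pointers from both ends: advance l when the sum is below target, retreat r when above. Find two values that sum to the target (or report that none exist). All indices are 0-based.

[0,15] -7+37=30 >23 → r--
[0,14] -7+36=29 >23 → r--
[0,13] -7+35=28 >23 → r--
[0,12] -7+33=26 >23 → r--
[0,11] -7+32=25 >23 → r--
[0,10] -7+28=21 <23 → l++
[1,10] -5+28=23 → found

(-5, 28)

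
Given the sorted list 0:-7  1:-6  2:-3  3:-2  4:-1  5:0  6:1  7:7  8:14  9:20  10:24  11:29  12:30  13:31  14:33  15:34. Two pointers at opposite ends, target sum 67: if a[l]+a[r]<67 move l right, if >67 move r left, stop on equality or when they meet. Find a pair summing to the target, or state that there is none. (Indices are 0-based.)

(33, 34)

l=0 r=15: -7+34=27 <67, l++
l=1 r=15: -6+34=28 <67, l++
l=2 r=15: -3+34=31 <67, l++
l=3 r=15: -2+34=32 <67, l++
l=4 r=15: -1+34=33 <67, l++
l=5 r=15: 0+34=34 <67, l++
l=6 r=15: 1+34=35 <67, l++
l=7 r=15: 7+34=41 <67, l++
l=8 r=15: 14+34=48 <67, l++
l=9 r=15: 20+34=54 <67, l++
l=10 r=15: 24+34=58 <67, l++
l=11 r=15: 29+34=63 <67, l++
l=12 r=15: 30+34=64 <67, l++
l=13 r=15: 31+34=65 <67, l++
l=14 r=15: 33+34=67, found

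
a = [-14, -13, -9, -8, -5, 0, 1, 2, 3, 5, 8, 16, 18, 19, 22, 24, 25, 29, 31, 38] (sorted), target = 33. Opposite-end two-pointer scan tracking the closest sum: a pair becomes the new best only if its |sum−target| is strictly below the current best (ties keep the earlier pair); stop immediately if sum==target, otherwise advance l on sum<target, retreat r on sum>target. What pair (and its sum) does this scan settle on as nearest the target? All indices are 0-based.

l=0 r=19: -14+38=24 d=9 *, l++
l=1 r=19: -13+38=25 d=8 *, l++
l=2 r=19: -9+38=29 d=4 *, l++
l=3 r=19: -8+38=30 d=3 *, l++
l=4 r=19: -5+38=33 d=0 *, stop

pair (-5, 38) with sum 33 (|Δ|=0)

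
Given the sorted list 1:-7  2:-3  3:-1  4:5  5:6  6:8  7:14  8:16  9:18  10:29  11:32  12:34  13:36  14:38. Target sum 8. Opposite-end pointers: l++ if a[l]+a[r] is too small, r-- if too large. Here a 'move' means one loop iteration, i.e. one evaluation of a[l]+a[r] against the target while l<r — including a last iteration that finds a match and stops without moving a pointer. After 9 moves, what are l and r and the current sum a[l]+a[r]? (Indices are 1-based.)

[1,14] -7+38=31 >8 → r--
[1,13] -7+36=29 >8 → r--
[1,12] -7+34=27 >8 → r--
[1,11] -7+32=25 >8 → r--
[1,10] -7+29=22 >8 → r--
[1,9] -7+18=11 >8 → r--
[1,8] -7+16=9 >8 → r--
[1,7] -7+14=7 <8 → l++
[2,7] -3+14=11 >8 → r--

l=2, r=6, sum=5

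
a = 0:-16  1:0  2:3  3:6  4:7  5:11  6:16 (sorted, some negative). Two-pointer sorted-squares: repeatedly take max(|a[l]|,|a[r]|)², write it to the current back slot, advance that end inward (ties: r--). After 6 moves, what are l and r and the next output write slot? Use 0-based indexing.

l=1, r=1, next write slot=0

[0,6] |-16|<=|16| out[6]=256 → r--
[0,5] |-16|>|11| out[5]=256 → l++
[1,5] |0|<=|11| out[4]=121 → r--
[1,4] |0|<=|7| out[3]=49 → r--
[1,3] |0|<=|6| out[2]=36 → r--
[1,2] |0|<=|3| out[1]=9 → r--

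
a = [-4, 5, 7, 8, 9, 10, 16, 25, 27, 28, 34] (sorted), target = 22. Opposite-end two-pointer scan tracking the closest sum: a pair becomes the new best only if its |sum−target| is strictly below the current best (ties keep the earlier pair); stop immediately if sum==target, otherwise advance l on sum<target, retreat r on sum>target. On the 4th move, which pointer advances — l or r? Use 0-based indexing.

[0,10] -4+34=30 d=8 * → r--
[0,9] -4+28=24 d=2 * → r--
[0,8] -4+27=23 d=1 * → r--
[0,7] -4+25=21 d=1 → l++

l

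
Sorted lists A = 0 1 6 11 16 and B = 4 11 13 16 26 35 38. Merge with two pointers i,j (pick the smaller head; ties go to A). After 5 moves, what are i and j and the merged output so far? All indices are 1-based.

i=5, j=2, merged so far=[0, 1, 4, 6, 11]

[i=1,j=1] A[i]=0<=B[j]=4 take 0 → i++
[i=2,j=1] A[i]=1<=B[j]=4 take 1 → i++
[i=3,j=1] A[i]=6>B[j]=4 take 4 → j++
[i=3,j=2] A[i]=6<=B[j]=11 take 6 → i++
[i=4,j=2] A[i]=11<=B[j]=11 take 11 → i++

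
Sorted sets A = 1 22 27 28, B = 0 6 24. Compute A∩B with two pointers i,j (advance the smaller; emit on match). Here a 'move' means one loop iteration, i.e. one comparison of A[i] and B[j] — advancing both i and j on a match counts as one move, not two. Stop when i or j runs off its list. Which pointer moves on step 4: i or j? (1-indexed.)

i

[i=1,j=1] 1>0 → j++
[i=1,j=2] 1<6 → i++
[i=2,j=2] 22>6 → j++
[i=2,j=3] 22<24 → i++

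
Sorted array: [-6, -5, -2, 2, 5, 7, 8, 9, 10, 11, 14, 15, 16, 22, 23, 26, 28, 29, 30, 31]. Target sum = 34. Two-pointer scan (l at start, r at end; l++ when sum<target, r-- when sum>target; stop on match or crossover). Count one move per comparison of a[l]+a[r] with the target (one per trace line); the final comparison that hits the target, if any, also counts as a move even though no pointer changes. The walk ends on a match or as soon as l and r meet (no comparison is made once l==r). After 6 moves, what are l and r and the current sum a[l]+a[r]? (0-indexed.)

l=4, r=17, sum=34

l=0 r=19: -6+31=25 <34, l++
l=1 r=19: -5+31=26 <34, l++
l=2 r=19: -2+31=29 <34, l++
l=3 r=19: 2+31=33 <34, l++
l=4 r=19: 5+31=36 >34, r--
l=4 r=18: 5+30=35 >34, r--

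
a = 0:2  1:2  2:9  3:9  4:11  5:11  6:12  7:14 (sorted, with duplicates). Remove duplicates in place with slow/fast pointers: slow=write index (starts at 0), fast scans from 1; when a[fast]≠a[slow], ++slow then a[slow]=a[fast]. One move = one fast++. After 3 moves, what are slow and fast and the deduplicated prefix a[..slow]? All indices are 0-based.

(s=0,f=1) a[fast]=2=a[slow] dup → fast++
(s=0,f=2) a[fast]=9≠a[slow]=2 write a[1]=9 → slow++,fast++
(s=1,f=3) a[fast]=9=a[slow] dup → fast++

slow=1, fast=4, prefix=[2, 9]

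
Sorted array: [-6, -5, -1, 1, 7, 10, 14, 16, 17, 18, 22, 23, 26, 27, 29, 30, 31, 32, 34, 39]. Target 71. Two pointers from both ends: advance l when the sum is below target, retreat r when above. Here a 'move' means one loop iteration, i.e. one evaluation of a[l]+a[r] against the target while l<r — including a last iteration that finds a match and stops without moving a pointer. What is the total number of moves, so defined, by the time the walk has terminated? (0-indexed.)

18 moves

[0,19] -6+39=33 <71 → l++
[1,19] -5+39=34 <71 → l++
[2,19] -1+39=38 <71 → l++
[3,19] 1+39=40 <71 → l++
[4,19] 7+39=46 <71 → l++
[5,19] 10+39=49 <71 → l++
[6,19] 14+39=53 <71 → l++
[7,19] 16+39=55 <71 → l++
[8,19] 17+39=56 <71 → l++
[9,19] 18+39=57 <71 → l++
[10,19] 22+39=61 <71 → l++
[11,19] 23+39=62 <71 → l++
[12,19] 26+39=65 <71 → l++
[13,19] 27+39=66 <71 → l++
[14,19] 29+39=68 <71 → l++
[15,19] 30+39=69 <71 → l++
[16,19] 31+39=70 <71 → l++
[17,19] 32+39=71 → found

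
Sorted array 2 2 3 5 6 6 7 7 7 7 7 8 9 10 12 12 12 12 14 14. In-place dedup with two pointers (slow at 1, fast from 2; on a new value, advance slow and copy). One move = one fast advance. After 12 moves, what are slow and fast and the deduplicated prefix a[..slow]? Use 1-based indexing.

slow=1 fast=2: a[fast]=2=a[slow] dup, fast++
slow=1 fast=3: a[fast]=3≠a[slow]=2 write a[2]=3, slow++,fast++
slow=2 fast=4: a[fast]=5≠a[slow]=3 write a[3]=5, slow++,fast++
slow=3 fast=5: a[fast]=6≠a[slow]=5 write a[4]=6, slow++,fast++
slow=4 fast=6: a[fast]=6=a[slow] dup, fast++
slow=4 fast=7: a[fast]=7≠a[slow]=6 write a[5]=7, slow++,fast++
slow=5 fast=8: a[fast]=7=a[slow] dup, fast++
slow=5 fast=9: a[fast]=7=a[slow] dup, fast++
slow=5 fast=10: a[fast]=7=a[slow] dup, fast++
slow=5 fast=11: a[fast]=7=a[slow] dup, fast++
slow=5 fast=12: a[fast]=8≠a[slow]=7 write a[6]=8, slow++,fast++
slow=6 fast=13: a[fast]=9≠a[slow]=8 write a[7]=9, slow++,fast++

slow=7, fast=14, prefix=[2, 3, 5, 6, 7, 8, 9]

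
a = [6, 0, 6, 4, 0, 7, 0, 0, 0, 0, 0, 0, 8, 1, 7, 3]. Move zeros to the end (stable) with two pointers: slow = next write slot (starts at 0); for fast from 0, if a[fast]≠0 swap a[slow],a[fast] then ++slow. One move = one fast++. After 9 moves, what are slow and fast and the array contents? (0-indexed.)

slow=0 fast=0: a[fast]=6≠0 swap→a[0]=6, slow++,fast++
slow=1 fast=1: a[fast]=0, fast++
slow=1 fast=2: a[fast]=6≠0 swap→a[1]=6, slow++,fast++
slow=2 fast=3: a[fast]=4≠0 swap→a[2]=4, slow++,fast++
slow=3 fast=4: a[fast]=0, fast++
slow=3 fast=5: a[fast]=7≠0 swap→a[3]=7, slow++,fast++
slow=4 fast=6: a[fast]=0, fast++
slow=4 fast=7: a[fast]=0, fast++
slow=4 fast=8: a[fast]=0, fast++

slow=4, fast=9, a=[6, 6, 4, 7, 0, 0, 0, 0, 0, 0, 0, 0, 8, 1, 7, 3]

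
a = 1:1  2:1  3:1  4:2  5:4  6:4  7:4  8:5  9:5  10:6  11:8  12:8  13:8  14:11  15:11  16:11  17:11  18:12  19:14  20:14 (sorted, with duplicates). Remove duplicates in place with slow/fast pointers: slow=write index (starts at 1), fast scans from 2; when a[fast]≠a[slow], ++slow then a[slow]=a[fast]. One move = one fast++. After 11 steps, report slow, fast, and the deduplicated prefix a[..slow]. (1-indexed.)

slow=6, fast=13, prefix=[1, 2, 4, 5, 6, 8]

slow=1 fast=2: a[fast]=1=a[slow] dup, fast++
slow=1 fast=3: a[fast]=1=a[slow] dup, fast++
slow=1 fast=4: a[fast]=2≠a[slow]=1 write a[2]=2, slow++,fast++
slow=2 fast=5: a[fast]=4≠a[slow]=2 write a[3]=4, slow++,fast++
slow=3 fast=6: a[fast]=4=a[slow] dup, fast++
slow=3 fast=7: a[fast]=4=a[slow] dup, fast++
slow=3 fast=8: a[fast]=5≠a[slow]=4 write a[4]=5, slow++,fast++
slow=4 fast=9: a[fast]=5=a[slow] dup, fast++
slow=4 fast=10: a[fast]=6≠a[slow]=5 write a[5]=6, slow++,fast++
slow=5 fast=11: a[fast]=8≠a[slow]=6 write a[6]=8, slow++,fast++
slow=6 fast=12: a[fast]=8=a[slow] dup, fast++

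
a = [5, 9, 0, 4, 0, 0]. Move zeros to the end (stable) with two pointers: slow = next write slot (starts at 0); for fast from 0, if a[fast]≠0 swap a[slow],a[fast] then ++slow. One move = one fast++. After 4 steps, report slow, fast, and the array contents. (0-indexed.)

slow=0 fast=0: a[fast]=5≠0 swap→a[0]=5, slow++,fast++
slow=1 fast=1: a[fast]=9≠0 swap→a[1]=9, slow++,fast++
slow=2 fast=2: a[fast]=0, fast++
slow=2 fast=3: a[fast]=4≠0 swap→a[2]=4, slow++,fast++

slow=3, fast=4, a=[5, 9, 4, 0, 0, 0]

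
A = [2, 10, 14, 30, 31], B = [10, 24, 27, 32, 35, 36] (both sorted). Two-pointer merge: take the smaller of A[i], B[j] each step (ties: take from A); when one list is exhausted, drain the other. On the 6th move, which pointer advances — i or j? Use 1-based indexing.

j

[i=1,j=1] A[i]=2<=B[j]=10 take 2 → i++
[i=2,j=1] A[i]=10<=B[j]=10 take 10 → i++
[i=3,j=1] A[i]=14>B[j]=10 take 10 → j++
[i=3,j=2] A[i]=14<=B[j]=24 take 14 → i++
[i=4,j=2] A[i]=30>B[j]=24 take 24 → j++
[i=4,j=3] A[i]=30>B[j]=27 take 27 → j++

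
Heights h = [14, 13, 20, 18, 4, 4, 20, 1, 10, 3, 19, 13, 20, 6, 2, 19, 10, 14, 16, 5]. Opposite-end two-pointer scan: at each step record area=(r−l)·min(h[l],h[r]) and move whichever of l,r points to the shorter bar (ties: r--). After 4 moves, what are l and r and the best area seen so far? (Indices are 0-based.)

l=0 r=19: min(14,5)*19=95 best=95 *, r--
l=0 r=18: min(14,16)*18=252 best=252 *, l++
l=1 r=18: min(13,16)*17=221 best=252, l++
l=2 r=18: min(20,16)*16=256 best=256 *, r--

l=2, r=17, best area=256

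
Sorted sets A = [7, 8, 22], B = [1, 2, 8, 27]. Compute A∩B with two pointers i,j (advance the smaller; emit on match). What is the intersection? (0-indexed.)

[i=0,j=0] 7>1 → j++
[i=0,j=1] 7>2 → j++
[i=0,j=2] 7<8 → i++
[i=1,j=2] 8==8 emit → i++,j++
[i=2,j=3] 22<27 → i++

intersection = [8]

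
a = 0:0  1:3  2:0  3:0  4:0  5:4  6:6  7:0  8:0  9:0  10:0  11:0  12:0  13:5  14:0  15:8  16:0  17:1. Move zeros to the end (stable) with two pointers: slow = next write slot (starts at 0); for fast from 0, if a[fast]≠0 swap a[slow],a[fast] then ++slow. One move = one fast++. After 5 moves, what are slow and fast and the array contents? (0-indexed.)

(s=0,f=0) a[fast]=0 → fast++
(s=0,f=1) a[fast]=3≠0 swap→a[0]=3 → slow++,fast++
(s=1,f=2) a[fast]=0 → fast++
(s=1,f=3) a[fast]=0 → fast++
(s=1,f=4) a[fast]=0 → fast++

slow=1, fast=5, a=[3, 0, 0, 0, 0, 4, 6, 0, 0, 0, 0, 0, 0, 5, 0, 8, 0, 1]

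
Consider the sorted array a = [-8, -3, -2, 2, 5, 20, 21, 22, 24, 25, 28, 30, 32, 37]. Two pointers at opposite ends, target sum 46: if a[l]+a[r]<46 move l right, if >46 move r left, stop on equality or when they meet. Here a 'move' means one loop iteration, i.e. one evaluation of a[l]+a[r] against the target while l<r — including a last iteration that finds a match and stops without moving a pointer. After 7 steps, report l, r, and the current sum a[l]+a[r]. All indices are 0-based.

l=0 r=13: -8+37=29 <46, l++
l=1 r=13: -3+37=34 <46, l++
l=2 r=13: -2+37=35 <46, l++
l=3 r=13: 2+37=39 <46, l++
l=4 r=13: 5+37=42 <46, l++
l=5 r=13: 20+37=57 >46, r--
l=5 r=12: 20+32=52 >46, r--

l=5, r=11, sum=50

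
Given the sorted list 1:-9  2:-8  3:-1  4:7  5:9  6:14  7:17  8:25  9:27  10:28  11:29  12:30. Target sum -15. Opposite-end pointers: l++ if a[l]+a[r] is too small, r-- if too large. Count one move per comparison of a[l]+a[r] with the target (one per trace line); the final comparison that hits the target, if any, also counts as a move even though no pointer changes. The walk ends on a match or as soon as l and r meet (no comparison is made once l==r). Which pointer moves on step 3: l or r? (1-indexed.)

r

l=1 r=12: -9+30=21 >-15, r--
l=1 r=11: -9+29=20 >-15, r--
l=1 r=10: -9+28=19 >-15, r--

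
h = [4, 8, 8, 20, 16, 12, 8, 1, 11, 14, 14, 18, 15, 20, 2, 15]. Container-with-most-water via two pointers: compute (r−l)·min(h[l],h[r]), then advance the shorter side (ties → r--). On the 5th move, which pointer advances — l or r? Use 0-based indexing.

r

l=0 r=15: min(4,15)*15=60 best=60 *, l++
l=1 r=15: min(8,15)*14=112 best=112 *, l++
l=2 r=15: min(8,15)*13=104 best=112, l++
l=3 r=15: min(20,15)*12=180 best=180 *, r--
l=3 r=14: min(20,2)*11=22 best=180, r--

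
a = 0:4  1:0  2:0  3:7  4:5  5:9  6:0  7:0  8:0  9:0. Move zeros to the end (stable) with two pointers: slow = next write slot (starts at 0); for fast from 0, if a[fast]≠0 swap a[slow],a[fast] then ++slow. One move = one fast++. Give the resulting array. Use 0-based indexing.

[4, 7, 5, 9, 0, 0, 0, 0, 0, 0]

slow=0 fast=0: a[fast]=4≠0 swap→a[0]=4, slow++,fast++
slow=1 fast=1: a[fast]=0, fast++
slow=1 fast=2: a[fast]=0, fast++
slow=1 fast=3: a[fast]=7≠0 swap→a[1]=7, slow++,fast++
slow=2 fast=4: a[fast]=5≠0 swap→a[2]=5, slow++,fast++
slow=3 fast=5: a[fast]=9≠0 swap→a[3]=9, slow++,fast++
slow=4 fast=6: a[fast]=0, fast++
slow=4 fast=7: a[fast]=0, fast++
slow=4 fast=8: a[fast]=0, fast++
slow=4 fast=9: a[fast]=0, fast++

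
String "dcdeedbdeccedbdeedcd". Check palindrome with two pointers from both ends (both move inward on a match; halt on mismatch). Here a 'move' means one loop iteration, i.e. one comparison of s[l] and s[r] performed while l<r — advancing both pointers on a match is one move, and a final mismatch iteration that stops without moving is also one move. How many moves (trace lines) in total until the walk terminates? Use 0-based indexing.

l=0 r=19: 'd'=='d', l++,r--
l=1 r=18: 'c'=='c', l++,r--
l=2 r=17: 'd'=='d', l++,r--
l=3 r=16: 'e'=='e', l++,r--
l=4 r=15: 'e'=='e', l++,r--
l=5 r=14: 'd'=='d', l++,r--
l=6 r=13: 'b'=='b', l++,r--
l=7 r=12: 'd'=='d', l++,r--
l=8 r=11: 'e'=='e', l++,r--
l=9 r=10: 'c'=='c', l++,r--

10 moves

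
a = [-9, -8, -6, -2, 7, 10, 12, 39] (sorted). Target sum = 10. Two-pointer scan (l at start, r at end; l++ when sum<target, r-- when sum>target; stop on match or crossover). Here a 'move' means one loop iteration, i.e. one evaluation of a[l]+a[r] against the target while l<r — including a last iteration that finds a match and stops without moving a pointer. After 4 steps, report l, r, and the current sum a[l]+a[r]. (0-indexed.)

l=3, r=6, sum=10

[0,7] -9+39=30 >10 → r--
[0,6] -9+12=3 <10 → l++
[1,6] -8+12=4 <10 → l++
[2,6] -6+12=6 <10 → l++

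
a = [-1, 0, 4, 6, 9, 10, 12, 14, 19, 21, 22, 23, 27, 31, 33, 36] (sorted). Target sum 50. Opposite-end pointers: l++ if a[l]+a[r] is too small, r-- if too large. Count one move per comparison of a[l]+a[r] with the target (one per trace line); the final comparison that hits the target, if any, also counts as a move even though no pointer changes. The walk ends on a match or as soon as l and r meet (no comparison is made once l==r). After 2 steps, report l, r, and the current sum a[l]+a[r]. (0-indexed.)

l=0 r=15: -1+36=35 <50, l++
l=1 r=15: 0+36=36 <50, l++

l=2, r=15, sum=40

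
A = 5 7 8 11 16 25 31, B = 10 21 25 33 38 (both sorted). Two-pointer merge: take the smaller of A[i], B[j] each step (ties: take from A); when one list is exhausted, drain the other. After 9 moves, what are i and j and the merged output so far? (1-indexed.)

i=1 j=1: A[i]=5<=B[j]=10 take 5, i++
i=2 j=1: A[i]=7<=B[j]=10 take 7, i++
i=3 j=1: A[i]=8<=B[j]=10 take 8, i++
i=4 j=1: A[i]=11>B[j]=10 take 10, j++
i=4 j=2: A[i]=11<=B[j]=21 take 11, i++
i=5 j=2: A[i]=16<=B[j]=21 take 16, i++
i=6 j=2: A[i]=25>B[j]=21 take 21, j++
i=6 j=3: A[i]=25<=B[j]=25 take 25, i++
i=7 j=3: A[i]=31>B[j]=25 take 25, j++

i=7, j=4, merged so far=[5, 7, 8, 10, 11, 16, 21, 25, 25]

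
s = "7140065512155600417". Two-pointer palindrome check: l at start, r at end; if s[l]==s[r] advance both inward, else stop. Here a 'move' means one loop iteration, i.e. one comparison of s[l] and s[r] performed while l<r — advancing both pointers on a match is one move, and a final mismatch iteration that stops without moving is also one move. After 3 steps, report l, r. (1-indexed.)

l=4, r=16

l=1 r=19: '7'=='7', l++,r--
l=2 r=18: '1'=='1', l++,r--
l=3 r=17: '4'=='4', l++,r--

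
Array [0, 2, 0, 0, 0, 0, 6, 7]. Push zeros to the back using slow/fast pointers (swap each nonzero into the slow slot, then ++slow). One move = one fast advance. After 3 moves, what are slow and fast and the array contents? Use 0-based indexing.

slow=1, fast=3, a=[2, 0, 0, 0, 0, 0, 6, 7]

slow=0 fast=0: a[fast]=0, fast++
slow=0 fast=1: a[fast]=2≠0 swap→a[0]=2, slow++,fast++
slow=1 fast=2: a[fast]=0, fast++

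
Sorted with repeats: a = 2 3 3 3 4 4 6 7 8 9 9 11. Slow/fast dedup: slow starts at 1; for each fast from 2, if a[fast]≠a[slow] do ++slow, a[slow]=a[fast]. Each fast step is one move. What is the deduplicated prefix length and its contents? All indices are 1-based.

slow=1 fast=2: a[fast]=3≠a[slow]=2 write a[2]=3, slow++,fast++
slow=2 fast=3: a[fast]=3=a[slow] dup, fast++
slow=2 fast=4: a[fast]=3=a[slow] dup, fast++
slow=2 fast=5: a[fast]=4≠a[slow]=3 write a[3]=4, slow++,fast++
slow=3 fast=6: a[fast]=4=a[slow] dup, fast++
slow=3 fast=7: a[fast]=6≠a[slow]=4 write a[4]=6, slow++,fast++
slow=4 fast=8: a[fast]=7≠a[slow]=6 write a[5]=7, slow++,fast++
slow=5 fast=9: a[fast]=8≠a[slow]=7 write a[6]=8, slow++,fast++
slow=6 fast=10: a[fast]=9≠a[slow]=8 write a[7]=9, slow++,fast++
slow=7 fast=11: a[fast]=9=a[slow] dup, fast++
slow=7 fast=12: a[fast]=11≠a[slow]=9 write a[8]=11, slow++,fast++

length 8; prefix = [2, 3, 4, 6, 7, 8, 9, 11]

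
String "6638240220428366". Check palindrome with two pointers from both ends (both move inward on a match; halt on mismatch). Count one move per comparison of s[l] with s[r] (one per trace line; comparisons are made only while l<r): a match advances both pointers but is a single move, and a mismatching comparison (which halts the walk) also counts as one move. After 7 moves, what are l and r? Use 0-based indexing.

l=0 r=15: '6'=='6', l++,r--
l=1 r=14: '6'=='6', l++,r--
l=2 r=13: '3'=='3', l++,r--
l=3 r=12: '8'=='8', l++,r--
l=4 r=11: '2'=='2', l++,r--
l=5 r=10: '4'=='4', l++,r--
l=6 r=9: '0'=='0', l++,r--

l=7, r=8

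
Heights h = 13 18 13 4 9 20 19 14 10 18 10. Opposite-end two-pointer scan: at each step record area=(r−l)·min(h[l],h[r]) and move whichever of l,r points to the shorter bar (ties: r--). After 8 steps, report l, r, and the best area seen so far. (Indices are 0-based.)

l=4, r=6, best area=144

l=0 r=10: min(13,10)*10=100 best=100 *, r--
l=0 r=9: min(13,18)*9=117 best=117 *, l++
l=1 r=9: min(18,18)*8=144 best=144 *, r--
l=1 r=8: min(18,10)*7=70 best=144, r--
l=1 r=7: min(18,14)*6=84 best=144, r--
l=1 r=6: min(18,19)*5=90 best=144, l++
l=2 r=6: min(13,19)*4=52 best=144, l++
l=3 r=6: min(4,19)*3=12 best=144, l++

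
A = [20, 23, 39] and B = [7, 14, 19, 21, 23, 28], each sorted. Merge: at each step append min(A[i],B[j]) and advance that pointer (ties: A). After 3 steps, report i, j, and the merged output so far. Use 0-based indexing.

i=0, j=3, merged so far=[7, 14, 19]

i=0 j=0: A[i]=20>B[j]=7 take 7, j++
i=0 j=1: A[i]=20>B[j]=14 take 14, j++
i=0 j=2: A[i]=20>B[j]=19 take 19, j++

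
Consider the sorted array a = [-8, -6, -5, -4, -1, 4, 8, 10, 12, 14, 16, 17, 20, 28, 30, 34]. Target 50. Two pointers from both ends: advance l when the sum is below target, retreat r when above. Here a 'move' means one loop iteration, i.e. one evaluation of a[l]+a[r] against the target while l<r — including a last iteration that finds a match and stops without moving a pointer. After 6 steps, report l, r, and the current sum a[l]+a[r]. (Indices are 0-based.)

l=0 r=15: -8+34=26 <50, l++
l=1 r=15: -6+34=28 <50, l++
l=2 r=15: -5+34=29 <50, l++
l=3 r=15: -4+34=30 <50, l++
l=4 r=15: -1+34=33 <50, l++
l=5 r=15: 4+34=38 <50, l++

l=6, r=15, sum=42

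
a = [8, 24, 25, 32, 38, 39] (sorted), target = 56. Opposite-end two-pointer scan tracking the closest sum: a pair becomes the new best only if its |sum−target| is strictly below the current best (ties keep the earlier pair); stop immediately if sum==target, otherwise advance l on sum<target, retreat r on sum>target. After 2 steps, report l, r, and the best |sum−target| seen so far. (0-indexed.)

[0,5] 8+39=47 d=9 * → l++
[1,5] 24+39=63 d=7 * → r--

l=1, r=4, best |Δ|=7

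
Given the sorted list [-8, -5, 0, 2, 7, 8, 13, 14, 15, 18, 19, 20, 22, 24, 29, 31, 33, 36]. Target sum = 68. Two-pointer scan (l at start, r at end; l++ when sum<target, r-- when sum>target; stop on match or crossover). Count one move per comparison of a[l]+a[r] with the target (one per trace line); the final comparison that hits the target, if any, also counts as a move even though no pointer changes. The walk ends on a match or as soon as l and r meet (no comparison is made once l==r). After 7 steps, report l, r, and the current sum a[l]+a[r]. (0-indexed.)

l=0 r=17: -8+36=28 <68, l++
l=1 r=17: -5+36=31 <68, l++
l=2 r=17: 0+36=36 <68, l++
l=3 r=17: 2+36=38 <68, l++
l=4 r=17: 7+36=43 <68, l++
l=5 r=17: 8+36=44 <68, l++
l=6 r=17: 13+36=49 <68, l++

l=7, r=17, sum=50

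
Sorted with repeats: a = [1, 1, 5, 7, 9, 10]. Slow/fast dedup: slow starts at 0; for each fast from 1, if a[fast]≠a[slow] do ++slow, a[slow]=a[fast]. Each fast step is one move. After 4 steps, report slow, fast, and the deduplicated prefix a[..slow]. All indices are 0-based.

slow=3, fast=5, prefix=[1, 5, 7, 9]

slow=0 fast=1: a[fast]=1=a[slow] dup, fast++
slow=0 fast=2: a[fast]=5≠a[slow]=1 write a[1]=5, slow++,fast++
slow=1 fast=3: a[fast]=7≠a[slow]=5 write a[2]=7, slow++,fast++
slow=2 fast=4: a[fast]=9≠a[slow]=7 write a[3]=9, slow++,fast++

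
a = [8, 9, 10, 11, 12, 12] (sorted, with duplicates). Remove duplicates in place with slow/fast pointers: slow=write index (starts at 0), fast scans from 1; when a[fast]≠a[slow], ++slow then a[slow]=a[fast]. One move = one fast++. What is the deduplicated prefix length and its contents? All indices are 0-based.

(s=0,f=1) a[fast]=9≠a[slow]=8 write a[1]=9 → slow++,fast++
(s=1,f=2) a[fast]=10≠a[slow]=9 write a[2]=10 → slow++,fast++
(s=2,f=3) a[fast]=11≠a[slow]=10 write a[3]=11 → slow++,fast++
(s=3,f=4) a[fast]=12≠a[slow]=11 write a[4]=12 → slow++,fast++
(s=4,f=5) a[fast]=12=a[slow] dup → fast++

length 5; prefix = [8, 9, 10, 11, 12]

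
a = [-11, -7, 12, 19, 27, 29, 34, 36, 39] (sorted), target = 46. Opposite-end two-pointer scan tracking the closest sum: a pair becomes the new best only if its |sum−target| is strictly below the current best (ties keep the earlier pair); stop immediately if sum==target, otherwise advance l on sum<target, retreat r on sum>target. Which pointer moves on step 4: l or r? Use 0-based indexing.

[0,8] -11+39=28 d=18 * → l++
[1,8] -7+39=32 d=14 * → l++
[2,8] 12+39=51 d=5 * → r--
[2,7] 12+36=48 d=2 * → r--

r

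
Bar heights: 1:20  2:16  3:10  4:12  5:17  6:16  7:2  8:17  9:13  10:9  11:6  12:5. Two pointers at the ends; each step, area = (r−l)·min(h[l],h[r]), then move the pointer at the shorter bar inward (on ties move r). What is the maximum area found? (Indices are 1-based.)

[1,12] min(20,5)*11=55 best=55 * → r--
[1,11] min(20,6)*10=60 best=60 * → r--
[1,10] min(20,9)*9=81 best=81 * → r--
[1,9] min(20,13)*8=104 best=104 * → r--
[1,8] min(20,17)*7=119 best=119 * → r--
[1,7] min(20,2)*6=12 best=119 → r--
[1,6] min(20,16)*5=80 best=119 → r--
[1,5] min(20,17)*4=68 best=119 → r--
[1,4] min(20,12)*3=36 best=119 → r--
[1,3] min(20,10)*2=20 best=119 → r--
[1,2] min(20,16)*1=16 best=119 → r--

max area = 119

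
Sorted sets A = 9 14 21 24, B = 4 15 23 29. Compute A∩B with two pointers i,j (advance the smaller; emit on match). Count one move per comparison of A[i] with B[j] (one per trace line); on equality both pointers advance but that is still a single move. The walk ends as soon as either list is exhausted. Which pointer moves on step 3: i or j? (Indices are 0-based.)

i=0 j=0: 9>4, j++
i=0 j=1: 9<15, i++
i=1 j=1: 14<15, i++

i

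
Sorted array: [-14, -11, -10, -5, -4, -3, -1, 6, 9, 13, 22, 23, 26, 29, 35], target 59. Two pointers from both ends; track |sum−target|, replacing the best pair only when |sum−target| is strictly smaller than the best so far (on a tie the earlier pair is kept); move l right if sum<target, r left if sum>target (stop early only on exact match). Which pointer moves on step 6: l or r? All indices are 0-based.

l

l=0 r=14: -14+35=21 d=38 *, l++
l=1 r=14: -11+35=24 d=35 *, l++
l=2 r=14: -10+35=25 d=34 *, l++
l=3 r=14: -5+35=30 d=29 *, l++
l=4 r=14: -4+35=31 d=28 *, l++
l=5 r=14: -3+35=32 d=27 *, l++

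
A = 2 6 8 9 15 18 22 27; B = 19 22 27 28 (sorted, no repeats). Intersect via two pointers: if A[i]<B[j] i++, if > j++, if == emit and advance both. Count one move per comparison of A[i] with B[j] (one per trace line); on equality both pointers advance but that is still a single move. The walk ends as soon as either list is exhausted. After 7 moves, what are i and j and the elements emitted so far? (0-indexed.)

i=6, j=1, emitted=[]

i=0 j=0: 2<19, i++
i=1 j=0: 6<19, i++
i=2 j=0: 8<19, i++
i=3 j=0: 9<19, i++
i=4 j=0: 15<19, i++
i=5 j=0: 18<19, i++
i=6 j=0: 22>19, j++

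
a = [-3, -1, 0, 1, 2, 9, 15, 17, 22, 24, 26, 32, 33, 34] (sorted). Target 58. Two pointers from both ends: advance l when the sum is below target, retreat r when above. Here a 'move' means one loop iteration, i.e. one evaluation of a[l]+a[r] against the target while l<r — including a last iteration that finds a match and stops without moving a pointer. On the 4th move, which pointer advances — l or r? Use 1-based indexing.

l

l=1 r=14: -3+34=31 <58, l++
l=2 r=14: -1+34=33 <58, l++
l=3 r=14: 0+34=34 <58, l++
l=4 r=14: 1+34=35 <58, l++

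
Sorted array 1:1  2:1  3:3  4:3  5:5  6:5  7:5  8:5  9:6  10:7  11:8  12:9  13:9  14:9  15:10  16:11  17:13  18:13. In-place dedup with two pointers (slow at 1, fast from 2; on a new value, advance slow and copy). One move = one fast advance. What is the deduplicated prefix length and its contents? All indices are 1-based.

length 10; prefix = [1, 3, 5, 6, 7, 8, 9, 10, 11, 13]

slow=1 fast=2: a[fast]=1=a[slow] dup, fast++
slow=1 fast=3: a[fast]=3≠a[slow]=1 write a[2]=3, slow++,fast++
slow=2 fast=4: a[fast]=3=a[slow] dup, fast++
slow=2 fast=5: a[fast]=5≠a[slow]=3 write a[3]=5, slow++,fast++
slow=3 fast=6: a[fast]=5=a[slow] dup, fast++
slow=3 fast=7: a[fast]=5=a[slow] dup, fast++
slow=3 fast=8: a[fast]=5=a[slow] dup, fast++
slow=3 fast=9: a[fast]=6≠a[slow]=5 write a[4]=6, slow++,fast++
slow=4 fast=10: a[fast]=7≠a[slow]=6 write a[5]=7, slow++,fast++
slow=5 fast=11: a[fast]=8≠a[slow]=7 write a[6]=8, slow++,fast++
slow=6 fast=12: a[fast]=9≠a[slow]=8 write a[7]=9, slow++,fast++
slow=7 fast=13: a[fast]=9=a[slow] dup, fast++
slow=7 fast=14: a[fast]=9=a[slow] dup, fast++
slow=7 fast=15: a[fast]=10≠a[slow]=9 write a[8]=10, slow++,fast++
slow=8 fast=16: a[fast]=11≠a[slow]=10 write a[9]=11, slow++,fast++
slow=9 fast=17: a[fast]=13≠a[slow]=11 write a[10]=13, slow++,fast++
slow=10 fast=18: a[fast]=13=a[slow] dup, fast++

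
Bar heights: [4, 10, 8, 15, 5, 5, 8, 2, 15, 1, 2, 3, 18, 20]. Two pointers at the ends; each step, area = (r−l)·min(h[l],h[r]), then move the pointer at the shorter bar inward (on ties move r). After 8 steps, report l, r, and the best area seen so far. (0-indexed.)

[0,13] min(4,20)*13=52 best=52 * → l++
[1,13] min(10,20)*12=120 best=120 * → l++
[2,13] min(8,20)*11=88 best=120 → l++
[3,13] min(15,20)*10=150 best=150 * → l++
[4,13] min(5,20)*9=45 best=150 → l++
[5,13] min(5,20)*8=40 best=150 → l++
[6,13] min(8,20)*7=56 best=150 → l++
[7,13] min(2,20)*6=12 best=150 → l++

l=8, r=13, best area=150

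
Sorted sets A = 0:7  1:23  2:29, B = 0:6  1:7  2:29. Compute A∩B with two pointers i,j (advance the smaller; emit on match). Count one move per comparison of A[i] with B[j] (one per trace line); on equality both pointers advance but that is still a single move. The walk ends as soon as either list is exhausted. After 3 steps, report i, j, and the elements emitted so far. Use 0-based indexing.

[i=0,j=0] 7>6 → j++
[i=0,j=1] 7==7 emit → i++,j++
[i=1,j=2] 23<29 → i++

i=2, j=2, emitted=[7]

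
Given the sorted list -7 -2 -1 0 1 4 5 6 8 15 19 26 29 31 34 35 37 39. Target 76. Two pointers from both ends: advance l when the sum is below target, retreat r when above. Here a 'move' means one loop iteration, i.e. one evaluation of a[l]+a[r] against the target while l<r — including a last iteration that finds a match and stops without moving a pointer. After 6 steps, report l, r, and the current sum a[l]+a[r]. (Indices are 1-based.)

l=7, r=18, sum=44

[1,18] -7+39=32 <76 → l++
[2,18] -2+39=37 <76 → l++
[3,18] -1+39=38 <76 → l++
[4,18] 0+39=39 <76 → l++
[5,18] 1+39=40 <76 → l++
[6,18] 4+39=43 <76 → l++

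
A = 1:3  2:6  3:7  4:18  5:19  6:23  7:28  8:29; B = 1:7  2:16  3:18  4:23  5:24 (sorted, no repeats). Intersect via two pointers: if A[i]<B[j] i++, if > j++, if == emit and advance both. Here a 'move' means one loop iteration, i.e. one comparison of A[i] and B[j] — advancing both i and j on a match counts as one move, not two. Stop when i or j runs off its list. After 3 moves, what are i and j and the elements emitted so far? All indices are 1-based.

i=1 j=1: 3<7, i++
i=2 j=1: 6<7, i++
i=3 j=1: 7==7 emit, i++,j++

i=4, j=2, emitted=[7]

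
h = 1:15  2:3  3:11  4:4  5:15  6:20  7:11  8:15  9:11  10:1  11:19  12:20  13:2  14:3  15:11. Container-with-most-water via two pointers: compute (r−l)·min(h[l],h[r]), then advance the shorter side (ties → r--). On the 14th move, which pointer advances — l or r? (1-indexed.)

[1,15] min(15,11)*14=154 best=154 * → r--
[1,14] min(15,3)*13=39 best=154 → r--
[1,13] min(15,2)*12=24 best=154 → r--
[1,12] min(15,20)*11=165 best=165 * → l++
[2,12] min(3,20)*10=30 best=165 → l++
[3,12] min(11,20)*9=99 best=165 → l++
[4,12] min(4,20)*8=32 best=165 → l++
[5,12] min(15,20)*7=105 best=165 → l++
[6,12] min(20,20)*6=120 best=165 → r--
[6,11] min(20,19)*5=95 best=165 → r--
[6,10] min(20,1)*4=4 best=165 → r--
[6,9] min(20,11)*3=33 best=165 → r--
[6,8] min(20,15)*2=30 best=165 → r--
[6,7] min(20,11)*1=11 best=165 → r--

r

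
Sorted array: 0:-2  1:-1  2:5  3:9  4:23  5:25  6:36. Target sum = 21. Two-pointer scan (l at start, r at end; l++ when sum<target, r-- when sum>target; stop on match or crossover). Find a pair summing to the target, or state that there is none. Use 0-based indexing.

(-2, 23)

l=0 r=6: -2+36=34 >21, r--
l=0 r=5: -2+25=23 >21, r--
l=0 r=4: -2+23=21, found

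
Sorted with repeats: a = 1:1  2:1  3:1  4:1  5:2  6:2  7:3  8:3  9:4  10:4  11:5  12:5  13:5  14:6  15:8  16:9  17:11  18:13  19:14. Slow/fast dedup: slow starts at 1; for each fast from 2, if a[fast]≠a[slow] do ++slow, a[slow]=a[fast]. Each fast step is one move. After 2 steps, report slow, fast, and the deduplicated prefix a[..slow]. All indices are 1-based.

(s=1,f=2) a[fast]=1=a[slow] dup → fast++
(s=1,f=3) a[fast]=1=a[slow] dup → fast++

slow=1, fast=4, prefix=[1]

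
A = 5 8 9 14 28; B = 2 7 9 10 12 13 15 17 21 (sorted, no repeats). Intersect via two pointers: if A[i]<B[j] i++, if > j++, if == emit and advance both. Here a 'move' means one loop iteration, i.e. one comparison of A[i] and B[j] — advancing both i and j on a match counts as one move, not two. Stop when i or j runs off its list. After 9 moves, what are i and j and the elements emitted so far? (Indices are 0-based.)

[i=0,j=0] 5>2 → j++
[i=0,j=1] 5<7 → i++
[i=1,j=1] 8>7 → j++
[i=1,j=2] 8<9 → i++
[i=2,j=2] 9==9 emit → i++,j++
[i=3,j=3] 14>10 → j++
[i=3,j=4] 14>12 → j++
[i=3,j=5] 14>13 → j++
[i=3,j=6] 14<15 → i++

i=4, j=6, emitted=[9]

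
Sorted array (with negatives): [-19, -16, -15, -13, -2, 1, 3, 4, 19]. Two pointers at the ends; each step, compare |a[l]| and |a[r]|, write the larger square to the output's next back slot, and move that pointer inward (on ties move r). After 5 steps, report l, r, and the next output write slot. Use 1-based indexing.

l=5, r=8, next write slot=4

l=1 r=9: |-19|<=|19| out[9]=361, r--
l=1 r=8: |-19|>|4| out[8]=361, l++
l=2 r=8: |-16|>|4| out[7]=256, l++
l=3 r=8: |-15|>|4| out[6]=225, l++
l=4 r=8: |-13|>|4| out[5]=169, l++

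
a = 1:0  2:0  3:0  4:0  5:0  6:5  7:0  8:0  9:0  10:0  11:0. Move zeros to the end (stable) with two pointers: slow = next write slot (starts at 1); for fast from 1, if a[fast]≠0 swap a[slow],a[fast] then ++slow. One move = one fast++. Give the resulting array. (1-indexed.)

(s=1,f=1) a[fast]=0 → fast++
(s=1,f=2) a[fast]=0 → fast++
(s=1,f=3) a[fast]=0 → fast++
(s=1,f=4) a[fast]=0 → fast++
(s=1,f=5) a[fast]=0 → fast++
(s=1,f=6) a[fast]=5≠0 swap→a[1]=5 → slow++,fast++
(s=2,f=7) a[fast]=0 → fast++
(s=2,f=8) a[fast]=0 → fast++
(s=2,f=9) a[fast]=0 → fast++
(s=2,f=10) a[fast]=0 → fast++
(s=2,f=11) a[fast]=0 → fast++

[5, 0, 0, 0, 0, 0, 0, 0, 0, 0, 0]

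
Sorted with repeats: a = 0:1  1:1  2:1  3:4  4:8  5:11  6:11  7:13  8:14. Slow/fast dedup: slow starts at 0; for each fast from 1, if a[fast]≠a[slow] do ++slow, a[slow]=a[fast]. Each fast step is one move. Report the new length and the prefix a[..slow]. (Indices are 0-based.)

slow=0 fast=1: a[fast]=1=a[slow] dup, fast++
slow=0 fast=2: a[fast]=1=a[slow] dup, fast++
slow=0 fast=3: a[fast]=4≠a[slow]=1 write a[1]=4, slow++,fast++
slow=1 fast=4: a[fast]=8≠a[slow]=4 write a[2]=8, slow++,fast++
slow=2 fast=5: a[fast]=11≠a[slow]=8 write a[3]=11, slow++,fast++
slow=3 fast=6: a[fast]=11=a[slow] dup, fast++
slow=3 fast=7: a[fast]=13≠a[slow]=11 write a[4]=13, slow++,fast++
slow=4 fast=8: a[fast]=14≠a[slow]=13 write a[5]=14, slow++,fast++

length 6; prefix = [1, 4, 8, 11, 13, 14]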